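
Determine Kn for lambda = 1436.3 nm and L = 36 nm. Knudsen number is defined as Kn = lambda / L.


Knudsen number Kn = lambda / L
Kn = 1436.3 / 36
Kn = 39.8972

39.8972


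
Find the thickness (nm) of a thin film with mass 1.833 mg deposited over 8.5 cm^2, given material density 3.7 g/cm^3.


Convert: m = 1.833 mg = 1.8330e-06 kg, A = 8.5 cm^2 = 8.5000e-04 m^2, rho = 3.7 g/cm^3 = 3700 kg/m^3
t = m / (A * rho)
t = 1.8330e-06 / (8.5000e-04 * 3700)
t = 5.8283e-07 m = 582.8 nm

582.8


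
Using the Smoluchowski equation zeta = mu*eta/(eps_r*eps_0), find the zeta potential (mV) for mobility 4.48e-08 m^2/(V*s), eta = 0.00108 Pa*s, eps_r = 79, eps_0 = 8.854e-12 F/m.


Smoluchowski equation: zeta = mu * eta / (eps_r * eps_0)
zeta = 4.48e-08 * 0.00108 / (79 * 8.854e-12)
zeta = 0.069173 V = 69.17 mV

69.17


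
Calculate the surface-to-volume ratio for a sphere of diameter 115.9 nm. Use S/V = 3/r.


Radius r = 115.9/2 = 57.95 nm
S/V = 3 / r = 3 / 57.95
S/V = 0.0518 nm^-1

0.0518


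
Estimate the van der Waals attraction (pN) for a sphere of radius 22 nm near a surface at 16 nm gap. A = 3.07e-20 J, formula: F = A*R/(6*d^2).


Convert to SI: R = 22 nm = 2.2e-08 m, d = 16 nm = 1.6e-08 m
F = A * R / (6 * d^2)
F = 3.07e-20 * 2.2e-08 / (6 * (1.6e-08)^2)
F = 4.39714e-13 N = 0.44 pN

0.44


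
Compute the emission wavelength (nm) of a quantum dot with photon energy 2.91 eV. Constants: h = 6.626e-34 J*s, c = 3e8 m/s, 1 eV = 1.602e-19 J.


Convert energy: E = 2.91 eV = 2.91 * 1.602e-19 = 4.66182e-19 J
lambda = h*c / E = 6.626e-34 * 3e8 / 4.66182e-19
lambda = 4.264e-07 m = 426.4 nm

426.4


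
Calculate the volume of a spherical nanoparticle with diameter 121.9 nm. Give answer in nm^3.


Radius r = 121.9/2 = 60.95 nm
Volume V = (4/3) * pi * r^3
V = (4/3) * pi * (60.95)^3
V = 948439.73 nm^3

948439.73


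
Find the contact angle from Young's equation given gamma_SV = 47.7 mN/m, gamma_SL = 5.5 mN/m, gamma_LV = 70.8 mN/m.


cos(theta) = (gamma_SV - gamma_SL) / gamma_LV
cos(theta) = (47.7 - 5.5) / 70.8
cos(theta) = 0.596045
theta = arccos(0.596045) = 53.41 degrees

53.41


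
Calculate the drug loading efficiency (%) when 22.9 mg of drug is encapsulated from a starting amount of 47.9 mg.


Drug loading efficiency = (drug loaded / drug initial) * 100
DLE = 22.9 / 47.9 * 100
DLE = 0.4781 * 100
DLE = 47.81%

47.81


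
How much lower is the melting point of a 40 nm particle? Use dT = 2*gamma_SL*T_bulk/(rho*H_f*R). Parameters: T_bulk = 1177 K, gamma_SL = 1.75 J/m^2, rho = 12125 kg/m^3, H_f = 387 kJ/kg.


Radius R = 40/2 = 20 nm = 2e-08 m
Convert H_f = 387 kJ/kg = 387000 J/kg
dT = 2 * gamma_SL * T_bulk / (rho * H_f * R)
dT = 2 * 1.75 * 1177 / (12125 * 387000 * 2e-08)
dT = 43.9 K

43.9


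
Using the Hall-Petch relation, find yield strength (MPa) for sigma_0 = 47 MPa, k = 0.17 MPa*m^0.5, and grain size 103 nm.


d = 103 nm = 1.03e-07 m
sqrt(d) = 0.0003209361
Hall-Petch contribution = k / sqrt(d) = 0.17 / 0.0003209361 = 529.7 MPa
sigma = sigma_0 + k/sqrt(d) = 47 + 529.7 = 576.7 MPa

576.7


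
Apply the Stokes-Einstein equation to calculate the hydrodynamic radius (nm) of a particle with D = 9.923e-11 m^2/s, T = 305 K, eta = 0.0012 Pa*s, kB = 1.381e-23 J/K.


Stokes-Einstein: R = kB*T / (6*pi*eta*D)
R = 1.381e-23 * 305 / (6 * pi * 0.0012 * 9.923e-11)
R = 1.87658e-09 m = 1.88 nm

1.88


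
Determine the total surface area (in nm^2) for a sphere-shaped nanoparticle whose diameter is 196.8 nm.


Radius r = 196.8/2 = 98.4 nm
Surface area SA = 4 * pi * r^2
SA = 4 * pi * (98.4)^2
SA = 121674.64 nm^2

121674.64


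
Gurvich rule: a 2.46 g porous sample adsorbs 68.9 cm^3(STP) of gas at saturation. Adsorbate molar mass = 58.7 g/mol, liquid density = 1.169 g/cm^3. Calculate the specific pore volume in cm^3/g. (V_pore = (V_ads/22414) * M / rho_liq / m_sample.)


Moles adsorbed n = V_ads / 22414 = 68.9 / 22414 = 3.073972e-03 mol
Liquid volume V_liq = n * M / rho_liq = 3.073972e-03 * 58.7 / 1.169 = 0.15436 cm^3
Specific pore volume V_pore = V_liq / m_sample = 0.15436 / 2.46
V_pore = 0.0627 cm^3/g

0.0627


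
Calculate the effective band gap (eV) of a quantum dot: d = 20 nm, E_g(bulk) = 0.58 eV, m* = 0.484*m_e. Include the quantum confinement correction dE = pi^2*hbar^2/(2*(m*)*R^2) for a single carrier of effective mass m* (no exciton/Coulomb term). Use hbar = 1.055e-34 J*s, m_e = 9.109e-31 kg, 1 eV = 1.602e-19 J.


Radius R = 20/2 nm = 1e-08 m
Confinement energy dE = pi^2 * hbar^2 / (2 * m_eff * m_e * R^2)
dE = pi^2 * (1.055e-34)^2 / (2 * 0.484 * 9.109e-31 * (1e-08)^2) J, divided by 1.602e-19 J/eV
dE = 0.0078 eV
Total band gap = E_g(bulk) + dE = 0.58 + 0.0078 = 0.5878 eV

0.5878


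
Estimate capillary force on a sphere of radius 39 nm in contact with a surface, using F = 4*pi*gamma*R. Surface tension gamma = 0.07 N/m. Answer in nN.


Convert radius: R = 39 nm = 3.9e-08 m
F = 4 * pi * gamma * R
F = 4 * pi * 0.07 * 3.9e-08
F = 3.43062e-08 N = 34.3062 nN

34.3062


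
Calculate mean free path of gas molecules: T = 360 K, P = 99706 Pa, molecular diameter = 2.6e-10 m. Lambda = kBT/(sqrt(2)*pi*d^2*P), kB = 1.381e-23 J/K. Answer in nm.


Mean free path: lambda = kB*T / (sqrt(2) * pi * d^2 * P)
lambda = 1.381e-23 * 360 / (sqrt(2) * pi * (2.6e-10)^2 * 99706)
lambda = 1.66021e-07 m
lambda = 166.02 nm

166.02


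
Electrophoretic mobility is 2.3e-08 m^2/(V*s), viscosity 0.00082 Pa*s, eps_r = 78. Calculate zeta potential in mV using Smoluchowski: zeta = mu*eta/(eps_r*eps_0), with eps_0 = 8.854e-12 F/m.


Smoluchowski equation: zeta = mu * eta / (eps_r * eps_0)
zeta = 2.3e-08 * 0.00082 / (78 * 8.854e-12)
zeta = 0.027309 V = 27.31 mV

27.31


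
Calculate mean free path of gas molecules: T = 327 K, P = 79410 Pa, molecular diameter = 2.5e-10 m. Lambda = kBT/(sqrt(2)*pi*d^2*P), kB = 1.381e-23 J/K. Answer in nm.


Mean free path: lambda = kB*T / (sqrt(2) * pi * d^2 * P)
lambda = 1.381e-23 * 327 / (sqrt(2) * pi * (2.5e-10)^2 * 79410)
lambda = 2.04796e-07 m
lambda = 204.8 nm

204.8


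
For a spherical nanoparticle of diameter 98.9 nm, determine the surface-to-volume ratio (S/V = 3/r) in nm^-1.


Radius r = 98.9/2 = 49.45 nm
S/V = 3 / r = 3 / 49.45
S/V = 0.0607 nm^-1

0.0607


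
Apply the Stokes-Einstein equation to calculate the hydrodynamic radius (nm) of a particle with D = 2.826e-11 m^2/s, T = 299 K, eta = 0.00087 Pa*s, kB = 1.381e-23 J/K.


Stokes-Einstein: R = kB*T / (6*pi*eta*D)
R = 1.381e-23 * 299 / (6 * pi * 0.00087 * 2.826e-11)
R = 8.90989e-09 m = 8.91 nm

8.91


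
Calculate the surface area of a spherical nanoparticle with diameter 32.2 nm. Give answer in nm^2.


Radius r = 32.2/2 = 16.1 nm
Surface area SA = 4 * pi * r^2
SA = 4 * pi * (16.1)^2
SA = 3257.33 nm^2

3257.33


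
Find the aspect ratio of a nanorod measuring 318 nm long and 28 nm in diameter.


Aspect ratio AR = length / diameter
AR = 318 / 28
AR = 11.36

11.36


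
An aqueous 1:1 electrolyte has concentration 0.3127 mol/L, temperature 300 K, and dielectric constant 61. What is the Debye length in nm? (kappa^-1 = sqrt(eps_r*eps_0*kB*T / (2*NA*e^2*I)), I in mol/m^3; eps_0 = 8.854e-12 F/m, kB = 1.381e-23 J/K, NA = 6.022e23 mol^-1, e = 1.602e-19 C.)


Ionic strength I = 0.3127 * 1^2 * 1000 = 312.7 mol/m^3
kappa^-1 = sqrt(61 * 8.854e-12 * 1.381e-23 * 300 / (2 * 6.022e23 * (1.602e-19)^2 * 312.7))
kappa^-1 = 0.481 nm

0.481


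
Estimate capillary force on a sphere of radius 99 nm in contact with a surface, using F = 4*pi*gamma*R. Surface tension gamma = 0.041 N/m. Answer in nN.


Convert radius: R = 99 nm = 9.9e-08 m
F = 4 * pi * gamma * R
F = 4 * pi * 0.041 * 9.9e-08
F = 5.10069e-08 N = 51.0069 nN

51.0069


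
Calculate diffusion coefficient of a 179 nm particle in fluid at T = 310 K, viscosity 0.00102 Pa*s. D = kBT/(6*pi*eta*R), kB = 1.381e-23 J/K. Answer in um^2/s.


Radius R = 179/2 = 89.5 nm = 8.95e-08 m
D = kB*T / (6*pi*eta*R)
D = 1.381e-23 * 310 / (6 * pi * 0.00102 * 8.95e-08)
D = 2.48789e-12 m^2/s = 2.488 um^2/s

2.488


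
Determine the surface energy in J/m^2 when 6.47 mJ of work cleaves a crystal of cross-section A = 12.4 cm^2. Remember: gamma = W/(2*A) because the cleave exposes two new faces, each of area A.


Convert: A = 12.4 cm^2 = 0.00124 m^2, W = 6.47 mJ = 0.00647 J
Cleaving exposes two faces of area A, so total new surface = 2*A and gamma = W / (2*A)
gamma = 0.00647 / (2 * 0.00124)
gamma = 2.609 J/m^2

2.609


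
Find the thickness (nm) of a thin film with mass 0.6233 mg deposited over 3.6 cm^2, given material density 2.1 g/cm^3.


Convert: m = 0.6233 mg = 6.2330e-07 kg, A = 3.6 cm^2 = 3.6000e-04 m^2, rho = 2.1 g/cm^3 = 2100 kg/m^3
t = m / (A * rho)
t = 6.2330e-07 / (3.6000e-04 * 2100)
t = 8.2447e-07 m = 824.5 nm

824.5


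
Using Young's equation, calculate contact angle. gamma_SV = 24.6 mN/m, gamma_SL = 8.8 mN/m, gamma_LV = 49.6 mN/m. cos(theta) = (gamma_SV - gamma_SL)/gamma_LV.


cos(theta) = (gamma_SV - gamma_SL) / gamma_LV
cos(theta) = (24.6 - 8.8) / 49.6
cos(theta) = 0.318548
theta = arccos(0.318548) = 71.42 degrees

71.42


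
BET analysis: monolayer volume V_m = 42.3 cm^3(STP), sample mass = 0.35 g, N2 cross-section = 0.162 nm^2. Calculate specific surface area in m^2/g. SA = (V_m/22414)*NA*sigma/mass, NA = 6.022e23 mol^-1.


Number of moles in monolayer = V_m / 22414 = 42.3 / 22414 = 0.00188721
Number of molecules = moles * NA = 0.00188721 * 6.022e23
SA = molecules * sigma / mass
SA = (42.3 / 22414) * 6.022e23 * 0.162e-18 / 0.35
SA = 526.0 m^2/g

526.0


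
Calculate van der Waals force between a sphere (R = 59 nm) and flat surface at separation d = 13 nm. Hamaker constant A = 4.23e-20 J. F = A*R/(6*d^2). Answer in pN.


Convert to SI: R = 59 nm = 5.9e-08 m, d = 13 nm = 1.3e-08 m
F = A * R / (6 * d^2)
F = 4.23e-20 * 5.9e-08 / (6 * (1.3e-08)^2)
F = 2.46124e-12 N = 2.461 pN

2.461


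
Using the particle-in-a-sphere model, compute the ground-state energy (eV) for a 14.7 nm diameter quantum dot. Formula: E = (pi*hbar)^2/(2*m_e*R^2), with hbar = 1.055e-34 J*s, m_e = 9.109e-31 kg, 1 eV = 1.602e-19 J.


Radius R = 14.7/2 = 7.35 nm = 7.35e-09 m
E = (pi * 1.055e-34)^2 / (2 * 9.109e-31 * (7.35e-09)^2)
E(J) = 1.11617e-21
E = E(J) / 1.602e-19 = 0.007 eV

0.007


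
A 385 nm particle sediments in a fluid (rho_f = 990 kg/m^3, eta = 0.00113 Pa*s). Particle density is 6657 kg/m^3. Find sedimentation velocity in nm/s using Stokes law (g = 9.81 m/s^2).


Radius R = 385/2 nm = 1.925e-07 m
Density difference = 6657 - 990 = 5667 kg/m^3
v = 2 * R^2 * (rho_p - rho_f) * g / (9 * eta)
v = 2 * (1.925e-07)^2 * 5667 * 9.81 / (9 * 0.00113)
v = 4.05128e-07 m/s = 405.1284 nm/s

405.1284


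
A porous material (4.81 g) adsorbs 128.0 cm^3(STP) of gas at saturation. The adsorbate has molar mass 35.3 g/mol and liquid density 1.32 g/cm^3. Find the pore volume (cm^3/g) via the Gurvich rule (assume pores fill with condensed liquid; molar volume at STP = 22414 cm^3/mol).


Moles adsorbed n = V_ads / 22414 = 128.0 / 22414 = 5.710717e-03 mol
Liquid volume V_liq = n * M / rho_liq = 5.710717e-03 * 35.3 / 1.32 = 0.15272 cm^3
Specific pore volume V_pore = V_liq / m_sample = 0.15272 / 4.81
V_pore = 0.0318 cm^3/g

0.0318


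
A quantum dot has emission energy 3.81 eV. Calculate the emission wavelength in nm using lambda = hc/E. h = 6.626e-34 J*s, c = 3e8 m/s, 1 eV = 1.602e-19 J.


Convert energy: E = 3.81 eV = 3.81 * 1.602e-19 = 6.10362e-19 J
lambda = h*c / E = 6.626e-34 * 3e8 / 6.10362e-19
lambda = 3.25676e-07 m = 325.7 nm

325.7


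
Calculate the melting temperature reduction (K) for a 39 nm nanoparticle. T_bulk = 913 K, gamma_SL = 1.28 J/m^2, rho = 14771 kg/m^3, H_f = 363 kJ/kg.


Radius R = 39/2 = 19.5 nm = 1.95e-08 m
Convert H_f = 363 kJ/kg = 363000 J/kg
dT = 2 * gamma_SL * T_bulk / (rho * H_f * R)
dT = 2 * 1.28 * 913 / (14771 * 363000 * 1.95e-08)
dT = 22.4 K

22.4


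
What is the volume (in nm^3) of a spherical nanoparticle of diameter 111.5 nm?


Radius r = 111.5/2 = 55.75 nm
Volume V = (4/3) * pi * r^3
V = (4/3) * pi * (55.75)^3
V = 725810.46 nm^3

725810.46


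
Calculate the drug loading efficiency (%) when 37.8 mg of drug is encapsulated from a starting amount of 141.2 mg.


Drug loading efficiency = (drug loaded / drug initial) * 100
DLE = 37.8 / 141.2 * 100
DLE = 0.2677 * 100
DLE = 26.77%

26.77


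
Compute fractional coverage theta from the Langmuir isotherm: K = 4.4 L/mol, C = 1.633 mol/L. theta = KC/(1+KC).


Langmuir isotherm: theta = K*C / (1 + K*C)
K*C = 4.4 * 1.633 = 7.1852
theta = 7.1852 / (1 + 7.1852) = 7.1852 / 8.1852
theta = 0.8778

0.8778


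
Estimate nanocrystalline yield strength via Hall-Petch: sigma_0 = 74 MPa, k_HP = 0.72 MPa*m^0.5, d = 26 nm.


d = 26 nm = 2.6e-08 m
sqrt(d) = 0.0001612452
Hall-Petch contribution = k / sqrt(d) = 0.72 / 0.0001612452 = 4465.3 MPa
sigma = sigma_0 + k/sqrt(d) = 74 + 4465.3 = 4539.3 MPa

4539.3


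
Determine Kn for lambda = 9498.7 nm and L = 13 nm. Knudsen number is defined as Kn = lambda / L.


Knudsen number Kn = lambda / L
Kn = 9498.7 / 13
Kn = 730.6692

730.6692


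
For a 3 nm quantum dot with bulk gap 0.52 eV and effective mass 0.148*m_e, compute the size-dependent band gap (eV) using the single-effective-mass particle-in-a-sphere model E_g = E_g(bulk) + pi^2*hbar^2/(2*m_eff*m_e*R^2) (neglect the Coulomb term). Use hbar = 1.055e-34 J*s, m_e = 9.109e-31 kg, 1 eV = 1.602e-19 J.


Radius R = 3/2 nm = 1.5e-09 m
Confinement energy dE = pi^2 * hbar^2 / (2 * m_eff * m_e * R^2)
dE = pi^2 * (1.055e-34)^2 / (2 * 0.148 * 9.109e-31 * (1.5e-09)^2) J, divided by 1.602e-19 J/eV
dE = 1.1303 eV
Total band gap = E_g(bulk) + dE = 0.52 + 1.1303 = 1.6503 eV

1.6503


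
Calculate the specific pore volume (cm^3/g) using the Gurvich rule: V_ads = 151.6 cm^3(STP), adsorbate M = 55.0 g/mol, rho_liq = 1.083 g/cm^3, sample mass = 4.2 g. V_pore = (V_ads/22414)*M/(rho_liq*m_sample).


Moles adsorbed n = V_ads / 22414 = 151.6 / 22414 = 6.763630e-03 mol
Liquid volume V_liq = n * M / rho_liq = 6.763630e-03 * 55.0 / 1.083 = 0.34349 cm^3
Specific pore volume V_pore = V_liq / m_sample = 0.34349 / 4.2
V_pore = 0.0818 cm^3/g

0.0818


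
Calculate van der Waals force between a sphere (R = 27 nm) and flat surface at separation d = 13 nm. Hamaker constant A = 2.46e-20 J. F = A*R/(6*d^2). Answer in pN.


Convert to SI: R = 27 nm = 2.7e-08 m, d = 13 nm = 1.3e-08 m
F = A * R / (6 * d^2)
F = 2.46e-20 * 2.7e-08 / (6 * (1.3e-08)^2)
F = 6.5503e-13 N = 0.655 pN

0.655


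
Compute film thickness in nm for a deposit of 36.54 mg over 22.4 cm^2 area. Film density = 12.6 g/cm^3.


Convert: m = 36.54 mg = 3.6540e-05 kg, A = 22.4 cm^2 = 2.2400e-03 m^2, rho = 12.6 g/cm^3 = 12600 kg/m^3
t = m / (A * rho)
t = 3.6540e-05 / (2.2400e-03 * 12600)
t = 1.2946e-06 m = 1294.6 nm

1294.6


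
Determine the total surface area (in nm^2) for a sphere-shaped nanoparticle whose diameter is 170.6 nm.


Radius r = 170.6/2 = 85.3 nm
Surface area SA = 4 * pi * r^2
SA = 4 * pi * (85.3)^2
SA = 91434.04 nm^2

91434.04


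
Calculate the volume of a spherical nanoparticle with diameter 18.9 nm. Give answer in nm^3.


Radius r = 18.9/2 = 9.45 nm
Volume V = (4/3) * pi * r^3
V = (4/3) * pi * (9.45)^3
V = 3534.96 nm^3

3534.96


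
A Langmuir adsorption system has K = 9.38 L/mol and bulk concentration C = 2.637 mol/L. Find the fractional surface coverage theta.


Langmuir isotherm: theta = K*C / (1 + K*C)
K*C = 9.38 * 2.637 = 24.73506
theta = 24.73506 / (1 + 24.73506) = 24.73506 / 25.73506
theta = 0.9611

0.9611


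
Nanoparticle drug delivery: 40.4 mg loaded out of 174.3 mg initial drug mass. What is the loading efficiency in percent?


Drug loading efficiency = (drug loaded / drug initial) * 100
DLE = 40.4 / 174.3 * 100
DLE = 0.2318 * 100
DLE = 23.18%

23.18


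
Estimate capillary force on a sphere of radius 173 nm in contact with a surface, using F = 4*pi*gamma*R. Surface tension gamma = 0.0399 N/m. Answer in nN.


Convert radius: R = 173 nm = 1.73e-07 m
F = 4 * pi * gamma * R
F = 4 * pi * 0.0399 * 1.73e-07
F = 8.67419e-08 N = 86.7419 nN

86.7419


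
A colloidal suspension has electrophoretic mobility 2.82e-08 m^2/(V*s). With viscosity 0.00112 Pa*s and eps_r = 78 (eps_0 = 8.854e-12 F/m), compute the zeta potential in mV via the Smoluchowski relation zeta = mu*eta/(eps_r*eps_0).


Smoluchowski equation: zeta = mu * eta / (eps_r * eps_0)
zeta = 2.82e-08 * 0.00112 / (78 * 8.854e-12)
zeta = 0.045733 V = 45.73 mV

45.73


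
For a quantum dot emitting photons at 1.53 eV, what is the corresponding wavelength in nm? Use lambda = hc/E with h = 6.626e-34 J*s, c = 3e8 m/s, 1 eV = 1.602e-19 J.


Convert energy: E = 1.53 eV = 1.53 * 1.602e-19 = 2.45106e-19 J
lambda = h*c / E = 6.626e-34 * 3e8 / 2.45106e-19
lambda = 8.10996e-07 m = 811.0 nm

811.0


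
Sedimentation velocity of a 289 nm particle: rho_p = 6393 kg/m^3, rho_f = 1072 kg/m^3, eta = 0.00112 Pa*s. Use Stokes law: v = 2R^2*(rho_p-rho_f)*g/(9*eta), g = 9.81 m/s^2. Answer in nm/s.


Radius R = 289/2 nm = 1.445e-07 m
Density difference = 6393 - 1072 = 5321 kg/m^3
v = 2 * R^2 * (rho_p - rho_f) * g / (9 * eta)
v = 2 * (1.445e-07)^2 * 5321 * 9.81 / (9 * 0.00112)
v = 2.16256e-07 m/s = 216.2556 nm/s

216.2556


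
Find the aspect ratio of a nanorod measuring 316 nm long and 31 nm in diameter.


Aspect ratio AR = length / diameter
AR = 316 / 31
AR = 10.19

10.19


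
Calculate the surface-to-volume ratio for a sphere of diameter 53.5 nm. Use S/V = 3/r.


Radius r = 53.5/2 = 26.75 nm
S/V = 3 / r = 3 / 26.75
S/V = 0.1121 nm^-1

0.1121


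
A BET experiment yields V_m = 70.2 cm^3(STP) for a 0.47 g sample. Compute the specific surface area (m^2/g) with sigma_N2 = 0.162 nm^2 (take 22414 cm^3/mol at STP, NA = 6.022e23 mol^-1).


Number of moles in monolayer = V_m / 22414 = 70.2 / 22414 = 0.00313197
Number of molecules = moles * NA = 0.00313197 * 6.022e23
SA = molecules * sigma / mass
SA = (70.2 / 22414) * 6.022e23 * 0.162e-18 / 0.47
SA = 650.1 m^2/g

650.1


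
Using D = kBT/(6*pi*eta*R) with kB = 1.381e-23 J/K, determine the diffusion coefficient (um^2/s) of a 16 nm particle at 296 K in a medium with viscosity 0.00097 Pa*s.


Radius R = 16/2 = 8 nm = 8e-09 m
D = kB*T / (6*pi*eta*R)
D = 1.381e-23 * 296 / (6 * pi * 0.00097 * 8e-09)
D = 2.79462e-11 m^2/s = 27.946 um^2/s

27.946


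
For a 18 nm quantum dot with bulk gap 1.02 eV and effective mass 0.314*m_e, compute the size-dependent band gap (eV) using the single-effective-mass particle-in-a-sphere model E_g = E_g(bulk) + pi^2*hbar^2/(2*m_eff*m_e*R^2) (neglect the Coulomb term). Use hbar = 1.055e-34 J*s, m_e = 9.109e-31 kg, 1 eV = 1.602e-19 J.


Radius R = 18/2 nm = 9e-09 m
Confinement energy dE = pi^2 * hbar^2 / (2 * m_eff * m_e * R^2)
dE = pi^2 * (1.055e-34)^2 / (2 * 0.314 * 9.109e-31 * (9e-09)^2) J, divided by 1.602e-19 J/eV
dE = 0.0148 eV
Total band gap = E_g(bulk) + dE = 1.02 + 0.0148 = 1.0348 eV

1.0348


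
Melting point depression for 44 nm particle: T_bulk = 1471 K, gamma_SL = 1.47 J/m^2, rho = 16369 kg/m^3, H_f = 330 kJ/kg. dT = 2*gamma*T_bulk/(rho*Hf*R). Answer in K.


Radius R = 44/2 = 22 nm = 2.2e-08 m
Convert H_f = 330 kJ/kg = 330000 J/kg
dT = 2 * gamma_SL * T_bulk / (rho * H_f * R)
dT = 2 * 1.47 * 1471 / (16369 * 330000 * 2.2e-08)
dT = 36.4 K

36.4


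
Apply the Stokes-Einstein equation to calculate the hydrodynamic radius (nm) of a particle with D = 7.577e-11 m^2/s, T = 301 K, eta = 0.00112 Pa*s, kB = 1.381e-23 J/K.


Stokes-Einstein: R = kB*T / (6*pi*eta*D)
R = 1.381e-23 * 301 / (6 * pi * 0.00112 * 7.577e-11)
R = 2.59863e-09 m = 2.6 nm

2.6


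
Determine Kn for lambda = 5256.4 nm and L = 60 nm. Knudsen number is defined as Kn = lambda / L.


Knudsen number Kn = lambda / L
Kn = 5256.4 / 60
Kn = 87.6067

87.6067


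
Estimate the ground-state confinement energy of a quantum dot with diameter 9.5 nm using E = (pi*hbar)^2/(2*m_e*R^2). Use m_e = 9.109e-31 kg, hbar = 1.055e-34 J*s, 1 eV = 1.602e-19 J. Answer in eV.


Radius R = 9.5/2 = 4.75 nm = 4.75e-09 m
E = (pi * 1.055e-34)^2 / (2 * 9.109e-31 * (4.75e-09)^2)
E(J) = 2.67249e-21
E = E(J) / 1.602e-19 = 0.0167 eV

0.0167


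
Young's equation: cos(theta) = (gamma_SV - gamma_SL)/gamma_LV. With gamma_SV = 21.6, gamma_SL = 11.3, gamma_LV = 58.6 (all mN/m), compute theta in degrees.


cos(theta) = (gamma_SV - gamma_SL) / gamma_LV
cos(theta) = (21.6 - 11.3) / 58.6
cos(theta) = 0.175768
theta = arccos(0.175768) = 79.88 degrees

79.88


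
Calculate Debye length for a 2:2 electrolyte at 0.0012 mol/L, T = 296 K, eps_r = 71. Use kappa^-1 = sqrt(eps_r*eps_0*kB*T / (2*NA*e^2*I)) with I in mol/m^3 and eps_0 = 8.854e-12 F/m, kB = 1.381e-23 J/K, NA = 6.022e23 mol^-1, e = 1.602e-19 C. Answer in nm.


Ionic strength I = 0.0012 * 2^2 * 1000 = 4.8 mol/m^3
kappa^-1 = sqrt(71 * 8.854e-12 * 1.381e-23 * 296 / (2 * 6.022e23 * (1.602e-19)^2 * 4.8))
kappa^-1 = 4.162 nm

4.162


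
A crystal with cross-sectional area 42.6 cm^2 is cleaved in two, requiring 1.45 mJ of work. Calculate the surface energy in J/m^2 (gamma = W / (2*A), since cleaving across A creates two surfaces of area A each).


Convert: A = 42.6 cm^2 = 0.00426 m^2, W = 1.45 mJ = 0.00145 J
Cleaving exposes two faces of area A, so total new surface = 2*A and gamma = W / (2*A)
gamma = 0.00145 / (2 * 0.00426)
gamma = 0.17 J/m^2

0.17


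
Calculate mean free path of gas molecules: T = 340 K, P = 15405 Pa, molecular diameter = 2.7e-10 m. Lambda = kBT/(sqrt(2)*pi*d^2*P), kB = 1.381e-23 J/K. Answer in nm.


Mean free path: lambda = kB*T / (sqrt(2) * pi * d^2 * P)
lambda = 1.381e-23 * 340 / (sqrt(2) * pi * (2.7e-10)^2 * 15405)
lambda = 9.41063e-07 m
lambda = 941.06 nm

941.06


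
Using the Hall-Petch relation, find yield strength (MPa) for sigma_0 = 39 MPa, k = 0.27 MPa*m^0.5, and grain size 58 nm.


d = 58 nm = 5.8e-08 m
sqrt(d) = 0.0002408319
Hall-Petch contribution = k / sqrt(d) = 0.27 / 0.0002408319 = 1121.1 MPa
sigma = sigma_0 + k/sqrt(d) = 39 + 1121.1 = 1160.1 MPa

1160.1


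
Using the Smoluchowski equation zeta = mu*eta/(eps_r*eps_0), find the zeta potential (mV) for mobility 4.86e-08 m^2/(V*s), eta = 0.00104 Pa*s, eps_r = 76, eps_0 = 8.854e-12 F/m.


Smoluchowski equation: zeta = mu * eta / (eps_r * eps_0)
zeta = 4.86e-08 * 0.00104 / (76 * 8.854e-12)
zeta = 0.075113 V = 75.11 mV

75.11


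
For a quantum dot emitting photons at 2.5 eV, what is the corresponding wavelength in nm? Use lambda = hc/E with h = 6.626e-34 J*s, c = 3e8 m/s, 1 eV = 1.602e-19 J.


Convert energy: E = 2.5 eV = 2.5 * 1.602e-19 = 4.005e-19 J
lambda = h*c / E = 6.626e-34 * 3e8 / 4.005e-19
lambda = 4.9633e-07 m = 496.3 nm

496.3


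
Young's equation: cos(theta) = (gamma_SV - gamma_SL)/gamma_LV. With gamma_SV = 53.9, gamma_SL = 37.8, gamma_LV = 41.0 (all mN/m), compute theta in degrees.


cos(theta) = (gamma_SV - gamma_SL) / gamma_LV
cos(theta) = (53.9 - 37.8) / 41.0
cos(theta) = 0.392683
theta = arccos(0.392683) = 66.88 degrees

66.88


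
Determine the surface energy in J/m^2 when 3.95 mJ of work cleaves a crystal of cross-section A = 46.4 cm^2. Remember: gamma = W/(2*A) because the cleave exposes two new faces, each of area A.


Convert: A = 46.4 cm^2 = 0.00464 m^2, W = 3.95 mJ = 0.00395 J
Cleaving exposes two faces of area A, so total new surface = 2*A and gamma = W / (2*A)
gamma = 0.00395 / (2 * 0.00464)
gamma = 0.426 J/m^2

0.426


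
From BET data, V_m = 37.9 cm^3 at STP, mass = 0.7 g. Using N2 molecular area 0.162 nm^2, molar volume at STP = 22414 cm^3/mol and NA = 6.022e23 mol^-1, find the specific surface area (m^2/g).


Number of moles in monolayer = V_m / 22414 = 37.9 / 22414 = 0.00169091
Number of molecules = moles * NA = 0.00169091 * 6.022e23
SA = molecules * sigma / mass
SA = (37.9 / 22414) * 6.022e23 * 0.162e-18 / 0.7
SA = 235.7 m^2/g

235.7


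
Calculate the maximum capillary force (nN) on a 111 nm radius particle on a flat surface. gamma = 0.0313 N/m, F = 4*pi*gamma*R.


Convert radius: R = 111 nm = 1.11e-07 m
F = 4 * pi * gamma * R
F = 4 * pi * 0.0313 * 1.11e-07
F = 4.36593e-08 N = 43.6593 nN

43.6593


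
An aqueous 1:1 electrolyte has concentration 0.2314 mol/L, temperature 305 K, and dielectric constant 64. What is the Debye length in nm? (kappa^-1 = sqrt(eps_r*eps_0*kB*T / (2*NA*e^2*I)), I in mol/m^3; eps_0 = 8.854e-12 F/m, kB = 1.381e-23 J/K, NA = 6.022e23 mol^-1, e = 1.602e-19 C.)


Ionic strength I = 0.2314 * 1^2 * 1000 = 231.4 mol/m^3
kappa^-1 = sqrt(64 * 8.854e-12 * 1.381e-23 * 305 / (2 * 6.022e23 * (1.602e-19)^2 * 231.4))
kappa^-1 = 0.578 nm

0.578


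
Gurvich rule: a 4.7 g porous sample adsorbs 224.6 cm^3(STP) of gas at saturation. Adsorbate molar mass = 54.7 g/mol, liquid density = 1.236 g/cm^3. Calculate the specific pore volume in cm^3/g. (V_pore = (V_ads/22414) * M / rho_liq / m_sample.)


Moles adsorbed n = V_ads / 22414 = 224.6 / 22414 = 1.002052e-02 mol
Liquid volume V_liq = n * M / rho_liq = 1.002052e-02 * 54.7 / 1.236 = 0.44346 cm^3
Specific pore volume V_pore = V_liq / m_sample = 0.44346 / 4.7
V_pore = 0.0944 cm^3/g

0.0944


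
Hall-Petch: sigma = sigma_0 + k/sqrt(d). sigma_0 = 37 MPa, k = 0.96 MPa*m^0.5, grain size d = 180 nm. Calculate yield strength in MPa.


d = 180 nm = 1.8e-07 m
sqrt(d) = 0.0004242641
Hall-Petch contribution = k / sqrt(d) = 0.96 / 0.0004242641 = 2262.7 MPa
sigma = sigma_0 + k/sqrt(d) = 37 + 2262.7 = 2299.7 MPa

2299.7


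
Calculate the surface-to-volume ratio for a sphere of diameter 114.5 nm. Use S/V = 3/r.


Radius r = 114.5/2 = 57.25 nm
S/V = 3 / r = 3 / 57.25
S/V = 0.0524 nm^-1

0.0524


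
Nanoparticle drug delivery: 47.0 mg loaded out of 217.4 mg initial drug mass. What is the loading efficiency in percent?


Drug loading efficiency = (drug loaded / drug initial) * 100
DLE = 47.0 / 217.4 * 100
DLE = 0.2162 * 100
DLE = 21.62%

21.62


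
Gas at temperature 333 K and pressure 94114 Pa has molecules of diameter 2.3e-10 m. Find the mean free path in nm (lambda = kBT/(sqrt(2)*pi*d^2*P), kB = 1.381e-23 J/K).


Mean free path: lambda = kB*T / (sqrt(2) * pi * d^2 * P)
lambda = 1.381e-23 * 333 / (sqrt(2) * pi * (2.3e-10)^2 * 94114)
lambda = 2.07904e-07 m
lambda = 207.9 nm

207.9


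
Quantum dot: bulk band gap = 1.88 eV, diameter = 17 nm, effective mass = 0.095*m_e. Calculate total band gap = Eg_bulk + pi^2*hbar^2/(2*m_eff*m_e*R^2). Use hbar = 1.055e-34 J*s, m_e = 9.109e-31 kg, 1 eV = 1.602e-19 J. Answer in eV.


Radius R = 17/2 nm = 8.5e-09 m
Confinement energy dE = pi^2 * hbar^2 / (2 * m_eff * m_e * R^2)
dE = pi^2 * (1.055e-34)^2 / (2 * 0.095 * 9.109e-31 * (8.5e-09)^2) J, divided by 1.602e-19 J/eV
dE = 0.0548 eV
Total band gap = E_g(bulk) + dE = 1.88 + 0.0548 = 1.9348 eV

1.9348


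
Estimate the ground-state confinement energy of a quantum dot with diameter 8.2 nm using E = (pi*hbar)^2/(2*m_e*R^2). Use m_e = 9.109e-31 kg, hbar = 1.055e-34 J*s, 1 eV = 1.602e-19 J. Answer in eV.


Radius R = 8.2/2 = 4.1 nm = 4.1e-09 m
E = (pi * 1.055e-34)^2 / (2 * 9.109e-31 * (4.1e-09)^2)
E(J) = 3.58704e-21
E = E(J) / 1.602e-19 = 0.0224 eV

0.0224


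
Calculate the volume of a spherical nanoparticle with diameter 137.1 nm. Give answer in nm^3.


Radius r = 137.1/2 = 68.55 nm
Volume V = (4/3) * pi * r^3
V = (4/3) * pi * (68.55)^3
V = 1349307.66 nm^3

1349307.66


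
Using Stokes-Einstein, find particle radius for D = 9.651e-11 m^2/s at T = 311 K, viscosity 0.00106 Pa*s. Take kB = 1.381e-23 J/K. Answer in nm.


Stokes-Einstein: R = kB*T / (6*pi*eta*D)
R = 1.381e-23 * 311 / (6 * pi * 0.00106 * 9.651e-11)
R = 2.22728e-09 m = 2.23 nm

2.23


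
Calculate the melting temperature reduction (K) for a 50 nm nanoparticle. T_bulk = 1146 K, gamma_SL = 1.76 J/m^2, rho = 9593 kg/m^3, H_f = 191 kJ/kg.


Radius R = 50/2 = 25 nm = 2.5e-08 m
Convert H_f = 191 kJ/kg = 191000 J/kg
dT = 2 * gamma_SL * T_bulk / (rho * H_f * R)
dT = 2 * 1.76 * 1146 / (9593 * 191000 * 2.5e-08)
dT = 88.1 K

88.1


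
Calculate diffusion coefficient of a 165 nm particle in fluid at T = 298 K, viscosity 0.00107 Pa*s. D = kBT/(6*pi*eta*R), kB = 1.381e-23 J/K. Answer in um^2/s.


Radius R = 165/2 = 82.5 nm = 8.25e-08 m
D = kB*T / (6*pi*eta*R)
D = 1.381e-23 * 298 / (6 * pi * 0.00107 * 8.25e-08)
D = 2.47327e-12 m^2/s = 2.473 um^2/s

2.473


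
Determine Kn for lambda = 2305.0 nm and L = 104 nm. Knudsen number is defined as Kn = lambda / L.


Knudsen number Kn = lambda / L
Kn = 2305.0 / 104
Kn = 22.1635

22.1635


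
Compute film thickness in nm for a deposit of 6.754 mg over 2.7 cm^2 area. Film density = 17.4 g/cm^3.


Convert: m = 6.754 mg = 6.7540e-06 kg, A = 2.7 cm^2 = 2.7000e-04 m^2, rho = 17.4 g/cm^3 = 17400 kg/m^3
t = m / (A * rho)
t = 6.7540e-06 / (2.7000e-04 * 17400)
t = 1.4376e-06 m = 1437.6 nm

1437.6


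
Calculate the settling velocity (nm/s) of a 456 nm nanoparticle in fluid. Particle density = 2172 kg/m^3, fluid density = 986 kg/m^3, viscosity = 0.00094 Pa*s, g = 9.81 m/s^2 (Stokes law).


Radius R = 456/2 nm = 2.28e-07 m
Density difference = 2172 - 986 = 1186 kg/m^3
v = 2 * R^2 * (rho_p - rho_f) * g / (9 * eta)
v = 2 * (2.28e-07)^2 * 1186 * 9.81 / (9 * 0.00094)
v = 1.42983e-07 m/s = 142.9825 nm/s

142.9825


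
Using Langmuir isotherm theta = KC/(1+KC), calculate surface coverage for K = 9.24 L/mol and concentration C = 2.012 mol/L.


Langmuir isotherm: theta = K*C / (1 + K*C)
K*C = 9.24 * 2.012 = 18.59088
theta = 18.59088 / (1 + 18.59088) = 18.59088 / 19.59088
theta = 0.949

0.949


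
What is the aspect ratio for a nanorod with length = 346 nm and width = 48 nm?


Aspect ratio AR = length / diameter
AR = 346 / 48
AR = 7.21

7.21


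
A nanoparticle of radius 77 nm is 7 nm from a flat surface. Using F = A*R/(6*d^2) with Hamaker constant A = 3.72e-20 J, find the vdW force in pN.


Convert to SI: R = 77 nm = 7.7e-08 m, d = 7 nm = 7e-09 m
F = A * R / (6 * d^2)
F = 3.72e-20 * 7.7e-08 / (6 * (7e-09)^2)
F = 9.74286e-12 N = 9.743 pN

9.743


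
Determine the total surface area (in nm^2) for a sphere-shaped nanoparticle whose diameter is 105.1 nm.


Radius r = 105.1/2 = 52.55 nm
Surface area SA = 4 * pi * r^2
SA = 4 * pi * (52.55)^2
SA = 34702.06 nm^2

34702.06


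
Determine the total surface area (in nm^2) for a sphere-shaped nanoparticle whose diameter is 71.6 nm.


Radius r = 71.6/2 = 35.8 nm
Surface area SA = 4 * pi * r^2
SA = 4 * pi * (35.8)^2
SA = 16105.56 nm^2

16105.56


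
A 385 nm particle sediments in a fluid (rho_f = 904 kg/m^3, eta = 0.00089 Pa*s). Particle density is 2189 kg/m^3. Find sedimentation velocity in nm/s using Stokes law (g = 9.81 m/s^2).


Radius R = 385/2 nm = 1.925e-07 m
Density difference = 2189 - 904 = 1285 kg/m^3
v = 2 * R^2 * (rho_p - rho_f) * g / (9 * eta)
v = 2 * (1.925e-07)^2 * 1285 * 9.81 / (9 * 0.00089)
v = 1.16636e-07 m/s = 116.6356 nm/s

116.6356


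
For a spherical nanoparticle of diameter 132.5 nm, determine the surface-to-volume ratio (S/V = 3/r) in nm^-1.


Radius r = 132.5/2 = 66.25 nm
S/V = 3 / r = 3 / 66.25
S/V = 0.0453 nm^-1

0.0453


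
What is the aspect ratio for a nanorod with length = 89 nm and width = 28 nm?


Aspect ratio AR = length / diameter
AR = 89 / 28
AR = 3.18

3.18


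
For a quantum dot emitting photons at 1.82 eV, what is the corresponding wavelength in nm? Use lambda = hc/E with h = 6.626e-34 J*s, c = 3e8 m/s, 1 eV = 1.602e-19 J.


Convert energy: E = 1.82 eV = 1.82 * 1.602e-19 = 2.91564e-19 J
lambda = h*c / E = 6.626e-34 * 3e8 / 2.91564e-19
lambda = 6.81771e-07 m = 681.8 nm

681.8


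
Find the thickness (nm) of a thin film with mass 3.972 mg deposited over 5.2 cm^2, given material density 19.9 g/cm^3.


Convert: m = 3.972 mg = 3.9720e-06 kg, A = 5.2 cm^2 = 5.2000e-04 m^2, rho = 19.9 g/cm^3 = 19900 kg/m^3
t = m / (A * rho)
t = 3.9720e-06 / (5.2000e-04 * 19900)
t = 3.8384e-07 m = 383.8 nm

383.8


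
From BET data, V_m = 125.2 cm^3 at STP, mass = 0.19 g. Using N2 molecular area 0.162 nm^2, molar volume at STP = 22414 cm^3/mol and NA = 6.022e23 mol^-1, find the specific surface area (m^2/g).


Number of moles in monolayer = V_m / 22414 = 125.2 / 22414 = 0.00558579
Number of molecules = moles * NA = 0.00558579 * 6.022e23
SA = molecules * sigma / mass
SA = (125.2 / 22414) * 6.022e23 * 0.162e-18 / 0.19
SA = 2868.1 m^2/g

2868.1


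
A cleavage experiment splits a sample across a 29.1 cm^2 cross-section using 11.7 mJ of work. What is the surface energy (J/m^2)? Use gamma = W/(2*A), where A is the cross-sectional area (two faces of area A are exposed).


Convert: A = 29.1 cm^2 = 0.00291 m^2, W = 11.7 mJ = 0.0117 J
Cleaving exposes two faces of area A, so total new surface = 2*A and gamma = W / (2*A)
gamma = 0.0117 / (2 * 0.00291)
gamma = 2.01 J/m^2

2.01


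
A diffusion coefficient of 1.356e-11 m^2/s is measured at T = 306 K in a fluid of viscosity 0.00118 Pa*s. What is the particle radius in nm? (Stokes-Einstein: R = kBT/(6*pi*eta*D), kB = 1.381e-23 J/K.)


Stokes-Einstein: R = kB*T / (6*pi*eta*D)
R = 1.381e-23 * 306 / (6 * pi * 0.00118 * 1.356e-11)
R = 1.40111e-08 m = 14.01 nm

14.01


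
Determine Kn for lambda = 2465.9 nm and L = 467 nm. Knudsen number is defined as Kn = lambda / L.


Knudsen number Kn = lambda / L
Kn = 2465.9 / 467
Kn = 5.2803

5.2803


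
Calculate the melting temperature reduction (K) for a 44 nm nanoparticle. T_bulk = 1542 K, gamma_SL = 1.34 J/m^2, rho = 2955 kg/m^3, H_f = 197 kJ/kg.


Radius R = 44/2 = 22 nm = 2.2e-08 m
Convert H_f = 197 kJ/kg = 197000 J/kg
dT = 2 * gamma_SL * T_bulk / (rho * H_f * R)
dT = 2 * 1.34 * 1542 / (2955 * 197000 * 2.2e-08)
dT = 322.7 K

322.7


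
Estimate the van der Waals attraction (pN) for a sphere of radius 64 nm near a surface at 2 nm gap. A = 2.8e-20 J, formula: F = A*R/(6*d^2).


Convert to SI: R = 64 nm = 6.4e-08 m, d = 2 nm = 2e-09 m
F = A * R / (6 * d^2)
F = 2.8e-20 * 6.4e-08 / (6 * (2e-09)^2)
F = 7.46667e-11 N = 74.667 pN

74.667


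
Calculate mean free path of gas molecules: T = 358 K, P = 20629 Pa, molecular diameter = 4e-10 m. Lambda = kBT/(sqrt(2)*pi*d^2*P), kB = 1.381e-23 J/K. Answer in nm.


Mean free path: lambda = kB*T / (sqrt(2) * pi * d^2 * P)
lambda = 1.381e-23 * 358 / (sqrt(2) * pi * (4e-10)^2 * 20629)
lambda = 3.37143e-07 m
lambda = 337.14 nm

337.14


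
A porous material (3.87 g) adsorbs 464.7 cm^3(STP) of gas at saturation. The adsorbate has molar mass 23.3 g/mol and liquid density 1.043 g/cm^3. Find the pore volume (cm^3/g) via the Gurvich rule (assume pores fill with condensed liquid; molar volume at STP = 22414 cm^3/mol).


Moles adsorbed n = V_ads / 22414 = 464.7 / 22414 = 2.073258e-02 mol
Liquid volume V_liq = n * M / rho_liq = 2.073258e-02 * 23.3 / 1.043 = 0.46315 cm^3
Specific pore volume V_pore = V_liq / m_sample = 0.46315 / 3.87
V_pore = 0.1197 cm^3/g

0.1197


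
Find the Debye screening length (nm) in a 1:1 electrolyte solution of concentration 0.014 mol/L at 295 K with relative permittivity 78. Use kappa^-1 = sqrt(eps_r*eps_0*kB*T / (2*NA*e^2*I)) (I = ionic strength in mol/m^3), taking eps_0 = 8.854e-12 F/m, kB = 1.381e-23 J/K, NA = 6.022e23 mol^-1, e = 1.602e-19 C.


Ionic strength I = 0.014 * 1^2 * 1000 = 14 mol/m^3
kappa^-1 = sqrt(78 * 8.854e-12 * 1.381e-23 * 295 / (2 * 6.022e23 * (1.602e-19)^2 * 14))
kappa^-1 = 2.55 nm

2.55


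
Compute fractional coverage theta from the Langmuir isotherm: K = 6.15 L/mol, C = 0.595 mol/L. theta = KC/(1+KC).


Langmuir isotherm: theta = K*C / (1 + K*C)
K*C = 6.15 * 0.595 = 3.65925
theta = 3.65925 / (1 + 3.65925) = 3.65925 / 4.65925
theta = 0.7854

0.7854


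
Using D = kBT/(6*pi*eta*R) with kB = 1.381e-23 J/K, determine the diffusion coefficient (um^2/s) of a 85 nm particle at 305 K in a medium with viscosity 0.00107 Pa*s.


Radius R = 85/2 = 42.5 nm = 4.25e-08 m
D = kB*T / (6*pi*eta*R)
D = 1.381e-23 * 305 / (6 * pi * 0.00107 * 4.25e-08)
D = 4.91383e-12 m^2/s = 4.914 um^2/s

4.914


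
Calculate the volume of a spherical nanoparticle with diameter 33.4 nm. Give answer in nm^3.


Radius r = 33.4/2 = 16.7 nm
Volume V = (4/3) * pi * r^3
V = (4/3) * pi * (16.7)^3
V = 19509.14 nm^3

19509.14


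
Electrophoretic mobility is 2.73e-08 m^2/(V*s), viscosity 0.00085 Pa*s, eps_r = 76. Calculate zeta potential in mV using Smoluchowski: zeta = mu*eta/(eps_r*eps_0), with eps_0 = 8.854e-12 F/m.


Smoluchowski equation: zeta = mu * eta / (eps_r * eps_0)
zeta = 2.73e-08 * 0.00085 / (76 * 8.854e-12)
zeta = 0.034485 V = 34.48 mV

34.48


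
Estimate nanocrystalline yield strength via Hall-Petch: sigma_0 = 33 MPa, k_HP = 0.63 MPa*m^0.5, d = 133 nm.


d = 133 nm = 1.33e-07 m
sqrt(d) = 0.0003646917
Hall-Petch contribution = k / sqrt(d) = 0.63 / 0.0003646917 = 1727.5 MPa
sigma = sigma_0 + k/sqrt(d) = 33 + 1727.5 = 1760.5 MPa

1760.5


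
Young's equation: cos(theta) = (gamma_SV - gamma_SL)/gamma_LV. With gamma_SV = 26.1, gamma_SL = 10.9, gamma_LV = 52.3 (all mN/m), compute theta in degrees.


cos(theta) = (gamma_SV - gamma_SL) / gamma_LV
cos(theta) = (26.1 - 10.9) / 52.3
cos(theta) = 0.290631
theta = arccos(0.290631) = 73.1 degrees

73.1


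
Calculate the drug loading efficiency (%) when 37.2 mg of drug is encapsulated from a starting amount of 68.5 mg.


Drug loading efficiency = (drug loaded / drug initial) * 100
DLE = 37.2 / 68.5 * 100
DLE = 0.5431 * 100
DLE = 54.31%

54.31


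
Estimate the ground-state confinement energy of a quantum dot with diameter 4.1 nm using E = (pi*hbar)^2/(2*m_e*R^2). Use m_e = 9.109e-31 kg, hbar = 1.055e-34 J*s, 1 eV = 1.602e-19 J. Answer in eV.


Radius R = 4.1/2 = 2.05 nm = 2.05e-09 m
E = (pi * 1.055e-34)^2 / (2 * 9.109e-31 * (2.05e-09)^2)
E(J) = 1.43482e-20
E = E(J) / 1.602e-19 = 0.0896 eV

0.0896


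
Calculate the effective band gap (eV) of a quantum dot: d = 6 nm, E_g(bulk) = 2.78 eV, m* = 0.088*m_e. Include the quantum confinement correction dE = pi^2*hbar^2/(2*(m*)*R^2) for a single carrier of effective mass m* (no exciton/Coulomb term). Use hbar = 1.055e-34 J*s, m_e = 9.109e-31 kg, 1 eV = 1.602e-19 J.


Radius R = 6/2 nm = 3e-09 m
Confinement energy dE = pi^2 * hbar^2 / (2 * m_eff * m_e * R^2)
dE = pi^2 * (1.055e-34)^2 / (2 * 0.088 * 9.109e-31 * (3e-09)^2) J, divided by 1.602e-19 J/eV
dE = 0.4752 eV
Total band gap = E_g(bulk) + dE = 2.78 + 0.4752 = 3.2552 eV

3.2552


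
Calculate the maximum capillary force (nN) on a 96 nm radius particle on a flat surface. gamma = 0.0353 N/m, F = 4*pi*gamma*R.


Convert radius: R = 96 nm = 9.6e-08 m
F = 4 * pi * gamma * R
F = 4 * pi * 0.0353 * 9.6e-08
F = 4.25849e-08 N = 42.5849 nN

42.5849


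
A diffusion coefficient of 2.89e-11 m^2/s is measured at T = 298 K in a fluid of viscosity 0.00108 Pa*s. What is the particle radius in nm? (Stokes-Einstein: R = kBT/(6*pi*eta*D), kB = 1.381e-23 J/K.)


Stokes-Einstein: R = kB*T / (6*pi*eta*D)
R = 1.381e-23 * 298 / (6 * pi * 0.00108 * 2.89e-11)
R = 6.99499e-09 m = 6.99 nm

6.99


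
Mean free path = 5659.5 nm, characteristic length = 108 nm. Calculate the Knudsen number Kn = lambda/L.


Knudsen number Kn = lambda / L
Kn = 5659.5 / 108
Kn = 52.4028

52.4028


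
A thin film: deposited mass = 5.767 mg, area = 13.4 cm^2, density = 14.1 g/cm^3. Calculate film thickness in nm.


Convert: m = 5.767 mg = 5.7670e-06 kg, A = 13.4 cm^2 = 1.3400e-03 m^2, rho = 14.1 g/cm^3 = 14100 kg/m^3
t = m / (A * rho)
t = 5.7670e-06 / (1.3400e-03 * 14100)
t = 3.0523e-07 m = 305.2 nm

305.2


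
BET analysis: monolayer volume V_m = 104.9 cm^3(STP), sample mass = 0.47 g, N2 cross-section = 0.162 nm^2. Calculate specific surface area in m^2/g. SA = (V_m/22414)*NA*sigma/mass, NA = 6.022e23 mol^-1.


Number of moles in monolayer = V_m / 22414 = 104.9 / 22414 = 0.00468011
Number of molecules = moles * NA = 0.00468011 * 6.022e23
SA = molecules * sigma / mass
SA = (104.9 / 22414) * 6.022e23 * 0.162e-18 / 0.47
SA = 971.4 m^2/g

971.4


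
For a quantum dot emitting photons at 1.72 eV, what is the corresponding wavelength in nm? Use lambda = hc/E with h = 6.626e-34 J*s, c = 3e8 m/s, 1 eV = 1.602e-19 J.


Convert energy: E = 1.72 eV = 1.72 * 1.602e-19 = 2.75544e-19 J
lambda = h*c / E = 6.626e-34 * 3e8 / 2.75544e-19
lambda = 7.21409e-07 m = 721.4 nm

721.4
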